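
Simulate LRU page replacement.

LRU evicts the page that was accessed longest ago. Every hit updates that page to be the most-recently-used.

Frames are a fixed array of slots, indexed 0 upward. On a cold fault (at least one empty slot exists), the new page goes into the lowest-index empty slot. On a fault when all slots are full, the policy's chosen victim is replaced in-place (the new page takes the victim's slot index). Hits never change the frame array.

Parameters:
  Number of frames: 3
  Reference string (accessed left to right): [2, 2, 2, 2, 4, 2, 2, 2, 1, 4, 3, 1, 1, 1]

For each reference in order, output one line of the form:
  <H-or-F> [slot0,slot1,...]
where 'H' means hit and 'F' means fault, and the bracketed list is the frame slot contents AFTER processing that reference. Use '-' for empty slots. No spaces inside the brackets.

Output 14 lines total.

F [2,-,-]
H [2,-,-]
H [2,-,-]
H [2,-,-]
F [2,4,-]
H [2,4,-]
H [2,4,-]
H [2,4,-]
F [2,4,1]
H [2,4,1]
F [3,4,1]
H [3,4,1]
H [3,4,1]
H [3,4,1]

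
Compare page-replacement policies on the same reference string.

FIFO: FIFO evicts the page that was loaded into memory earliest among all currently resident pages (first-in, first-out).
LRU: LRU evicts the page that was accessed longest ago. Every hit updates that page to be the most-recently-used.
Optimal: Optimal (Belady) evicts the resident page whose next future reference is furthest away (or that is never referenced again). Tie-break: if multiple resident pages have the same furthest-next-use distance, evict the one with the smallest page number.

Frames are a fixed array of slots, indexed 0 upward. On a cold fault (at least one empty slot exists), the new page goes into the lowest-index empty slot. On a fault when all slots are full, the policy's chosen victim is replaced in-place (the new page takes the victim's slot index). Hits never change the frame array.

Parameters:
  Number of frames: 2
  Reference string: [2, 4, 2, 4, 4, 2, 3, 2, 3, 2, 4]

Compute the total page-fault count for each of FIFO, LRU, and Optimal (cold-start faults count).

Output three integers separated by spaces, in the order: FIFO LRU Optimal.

Answer: 5 4 4

Derivation:
--- FIFO ---
  step 0: ref 2 -> FAULT, frames=[2,-] (faults so far: 1)
  step 1: ref 4 -> FAULT, frames=[2,4] (faults so far: 2)
  step 2: ref 2 -> HIT, frames=[2,4] (faults so far: 2)
  step 3: ref 4 -> HIT, frames=[2,4] (faults so far: 2)
  step 4: ref 4 -> HIT, frames=[2,4] (faults so far: 2)
  step 5: ref 2 -> HIT, frames=[2,4] (faults so far: 2)
  step 6: ref 3 -> FAULT, evict 2, frames=[3,4] (faults so far: 3)
  step 7: ref 2 -> FAULT, evict 4, frames=[3,2] (faults so far: 4)
  step 8: ref 3 -> HIT, frames=[3,2] (faults so far: 4)
  step 9: ref 2 -> HIT, frames=[3,2] (faults so far: 4)
  step 10: ref 4 -> FAULT, evict 3, frames=[4,2] (faults so far: 5)
  FIFO total faults: 5
--- LRU ---
  step 0: ref 2 -> FAULT, frames=[2,-] (faults so far: 1)
  step 1: ref 4 -> FAULT, frames=[2,4] (faults so far: 2)
  step 2: ref 2 -> HIT, frames=[2,4] (faults so far: 2)
  step 3: ref 4 -> HIT, frames=[2,4] (faults so far: 2)
  step 4: ref 4 -> HIT, frames=[2,4] (faults so far: 2)
  step 5: ref 2 -> HIT, frames=[2,4] (faults so far: 2)
  step 6: ref 3 -> FAULT, evict 4, frames=[2,3] (faults so far: 3)
  step 7: ref 2 -> HIT, frames=[2,3] (faults so far: 3)
  step 8: ref 3 -> HIT, frames=[2,3] (faults so far: 3)
  step 9: ref 2 -> HIT, frames=[2,3] (faults so far: 3)
  step 10: ref 4 -> FAULT, evict 3, frames=[2,4] (faults so far: 4)
  LRU total faults: 4
--- Optimal ---
  step 0: ref 2 -> FAULT, frames=[2,-] (faults so far: 1)
  step 1: ref 4 -> FAULT, frames=[2,4] (faults so far: 2)
  step 2: ref 2 -> HIT, frames=[2,4] (faults so far: 2)
  step 3: ref 4 -> HIT, frames=[2,4] (faults so far: 2)
  step 4: ref 4 -> HIT, frames=[2,4] (faults so far: 2)
  step 5: ref 2 -> HIT, frames=[2,4] (faults so far: 2)
  step 6: ref 3 -> FAULT, evict 4, frames=[2,3] (faults so far: 3)
  step 7: ref 2 -> HIT, frames=[2,3] (faults so far: 3)
  step 8: ref 3 -> HIT, frames=[2,3] (faults so far: 3)
  step 9: ref 2 -> HIT, frames=[2,3] (faults so far: 3)
  step 10: ref 4 -> FAULT, evict 2, frames=[4,3] (faults so far: 4)
  Optimal total faults: 4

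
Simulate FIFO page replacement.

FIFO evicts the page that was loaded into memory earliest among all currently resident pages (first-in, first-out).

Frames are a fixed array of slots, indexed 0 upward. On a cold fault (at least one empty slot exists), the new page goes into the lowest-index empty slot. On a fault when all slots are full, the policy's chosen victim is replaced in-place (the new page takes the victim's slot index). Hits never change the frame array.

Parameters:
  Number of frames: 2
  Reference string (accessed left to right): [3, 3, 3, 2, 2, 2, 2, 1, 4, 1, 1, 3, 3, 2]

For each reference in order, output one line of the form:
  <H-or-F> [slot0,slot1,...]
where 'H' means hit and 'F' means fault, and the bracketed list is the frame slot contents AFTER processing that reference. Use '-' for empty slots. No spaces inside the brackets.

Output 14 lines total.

F [3,-]
H [3,-]
H [3,-]
F [3,2]
H [3,2]
H [3,2]
H [3,2]
F [1,2]
F [1,4]
H [1,4]
H [1,4]
F [3,4]
H [3,4]
F [3,2]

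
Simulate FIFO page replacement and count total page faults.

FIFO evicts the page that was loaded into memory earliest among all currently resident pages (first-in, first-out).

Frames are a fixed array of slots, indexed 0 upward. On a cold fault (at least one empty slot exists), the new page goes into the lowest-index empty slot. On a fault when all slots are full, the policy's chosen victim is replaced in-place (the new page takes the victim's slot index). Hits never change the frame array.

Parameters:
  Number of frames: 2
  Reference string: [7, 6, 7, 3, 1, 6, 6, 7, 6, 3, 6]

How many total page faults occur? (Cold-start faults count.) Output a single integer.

Step 0: ref 7 → FAULT, frames=[7,-]
Step 1: ref 6 → FAULT, frames=[7,6]
Step 2: ref 7 → HIT, frames=[7,6]
Step 3: ref 3 → FAULT (evict 7), frames=[3,6]
Step 4: ref 1 → FAULT (evict 6), frames=[3,1]
Step 5: ref 6 → FAULT (evict 3), frames=[6,1]
Step 6: ref 6 → HIT, frames=[6,1]
Step 7: ref 7 → FAULT (evict 1), frames=[6,7]
Step 8: ref 6 → HIT, frames=[6,7]
Step 9: ref 3 → FAULT (evict 6), frames=[3,7]
Step 10: ref 6 → FAULT (evict 7), frames=[3,6]
Total faults: 8

Answer: 8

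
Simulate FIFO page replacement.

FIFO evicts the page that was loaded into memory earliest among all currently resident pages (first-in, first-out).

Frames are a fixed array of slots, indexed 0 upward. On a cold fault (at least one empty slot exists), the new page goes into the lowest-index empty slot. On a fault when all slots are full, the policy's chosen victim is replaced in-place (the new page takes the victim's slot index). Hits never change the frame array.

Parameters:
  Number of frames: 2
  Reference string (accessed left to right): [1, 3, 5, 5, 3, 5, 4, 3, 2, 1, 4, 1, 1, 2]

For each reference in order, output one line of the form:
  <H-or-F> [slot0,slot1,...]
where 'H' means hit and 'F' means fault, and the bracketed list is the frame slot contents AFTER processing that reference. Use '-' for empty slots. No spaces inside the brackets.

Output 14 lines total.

F [1,-]
F [1,3]
F [5,3]
H [5,3]
H [5,3]
H [5,3]
F [5,4]
F [3,4]
F [3,2]
F [1,2]
F [1,4]
H [1,4]
H [1,4]
F [2,4]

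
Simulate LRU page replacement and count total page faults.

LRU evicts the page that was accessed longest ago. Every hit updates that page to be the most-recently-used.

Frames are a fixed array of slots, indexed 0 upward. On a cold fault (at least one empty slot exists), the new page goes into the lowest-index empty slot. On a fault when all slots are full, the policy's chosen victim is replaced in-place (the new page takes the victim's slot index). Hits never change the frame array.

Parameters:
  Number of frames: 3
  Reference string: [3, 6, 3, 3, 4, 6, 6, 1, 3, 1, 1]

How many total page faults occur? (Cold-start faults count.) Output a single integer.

Answer: 5

Derivation:
Step 0: ref 3 → FAULT, frames=[3,-,-]
Step 1: ref 6 → FAULT, frames=[3,6,-]
Step 2: ref 3 → HIT, frames=[3,6,-]
Step 3: ref 3 → HIT, frames=[3,6,-]
Step 4: ref 4 → FAULT, frames=[3,6,4]
Step 5: ref 6 → HIT, frames=[3,6,4]
Step 6: ref 6 → HIT, frames=[3,6,4]
Step 7: ref 1 → FAULT (evict 3), frames=[1,6,4]
Step 8: ref 3 → FAULT (evict 4), frames=[1,6,3]
Step 9: ref 1 → HIT, frames=[1,6,3]
Step 10: ref 1 → HIT, frames=[1,6,3]
Total faults: 5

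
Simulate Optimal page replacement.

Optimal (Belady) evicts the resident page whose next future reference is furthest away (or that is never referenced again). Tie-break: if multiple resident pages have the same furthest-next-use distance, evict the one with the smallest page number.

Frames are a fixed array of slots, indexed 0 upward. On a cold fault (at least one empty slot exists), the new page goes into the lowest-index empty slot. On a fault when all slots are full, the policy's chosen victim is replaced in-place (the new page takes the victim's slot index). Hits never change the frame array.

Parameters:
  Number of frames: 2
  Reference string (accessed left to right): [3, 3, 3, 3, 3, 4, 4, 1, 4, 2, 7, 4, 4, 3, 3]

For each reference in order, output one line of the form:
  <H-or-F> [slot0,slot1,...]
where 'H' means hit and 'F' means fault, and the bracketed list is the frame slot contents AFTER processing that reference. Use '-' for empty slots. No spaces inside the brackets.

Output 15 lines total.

F [3,-]
H [3,-]
H [3,-]
H [3,-]
H [3,-]
F [3,4]
H [3,4]
F [1,4]
H [1,4]
F [2,4]
F [7,4]
H [7,4]
H [7,4]
F [7,3]
H [7,3]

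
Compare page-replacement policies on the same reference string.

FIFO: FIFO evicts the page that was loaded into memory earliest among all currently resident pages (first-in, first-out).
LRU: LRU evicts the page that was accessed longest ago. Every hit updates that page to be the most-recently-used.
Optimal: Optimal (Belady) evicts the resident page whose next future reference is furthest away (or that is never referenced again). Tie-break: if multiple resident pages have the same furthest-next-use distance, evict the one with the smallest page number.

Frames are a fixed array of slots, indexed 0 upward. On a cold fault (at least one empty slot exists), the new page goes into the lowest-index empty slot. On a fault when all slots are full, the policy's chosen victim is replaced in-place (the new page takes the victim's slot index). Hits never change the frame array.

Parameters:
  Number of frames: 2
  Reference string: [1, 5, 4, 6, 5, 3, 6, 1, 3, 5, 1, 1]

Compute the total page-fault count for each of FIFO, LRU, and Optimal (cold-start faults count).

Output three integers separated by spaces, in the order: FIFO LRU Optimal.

Answer: 11 11 7

Derivation:
--- FIFO ---
  step 0: ref 1 -> FAULT, frames=[1,-] (faults so far: 1)
  step 1: ref 5 -> FAULT, frames=[1,5] (faults so far: 2)
  step 2: ref 4 -> FAULT, evict 1, frames=[4,5] (faults so far: 3)
  step 3: ref 6 -> FAULT, evict 5, frames=[4,6] (faults so far: 4)
  step 4: ref 5 -> FAULT, evict 4, frames=[5,6] (faults so far: 5)
  step 5: ref 3 -> FAULT, evict 6, frames=[5,3] (faults so far: 6)
  step 6: ref 6 -> FAULT, evict 5, frames=[6,3] (faults so far: 7)
  step 7: ref 1 -> FAULT, evict 3, frames=[6,1] (faults so far: 8)
  step 8: ref 3 -> FAULT, evict 6, frames=[3,1] (faults so far: 9)
  step 9: ref 5 -> FAULT, evict 1, frames=[3,5] (faults so far: 10)
  step 10: ref 1 -> FAULT, evict 3, frames=[1,5] (faults so far: 11)
  step 11: ref 1 -> HIT, frames=[1,5] (faults so far: 11)
  FIFO total faults: 11
--- LRU ---
  step 0: ref 1 -> FAULT, frames=[1,-] (faults so far: 1)
  step 1: ref 5 -> FAULT, frames=[1,5] (faults so far: 2)
  step 2: ref 4 -> FAULT, evict 1, frames=[4,5] (faults so far: 3)
  step 3: ref 6 -> FAULT, evict 5, frames=[4,6] (faults so far: 4)
  step 4: ref 5 -> FAULT, evict 4, frames=[5,6] (faults so far: 5)
  step 5: ref 3 -> FAULT, evict 6, frames=[5,3] (faults so far: 6)
  step 6: ref 6 -> FAULT, evict 5, frames=[6,3] (faults so far: 7)
  step 7: ref 1 -> FAULT, evict 3, frames=[6,1] (faults so far: 8)
  step 8: ref 3 -> FAULT, evict 6, frames=[3,1] (faults so far: 9)
  step 9: ref 5 -> FAULT, evict 1, frames=[3,5] (faults so far: 10)
  step 10: ref 1 -> FAULT, evict 3, frames=[1,5] (faults so far: 11)
  step 11: ref 1 -> HIT, frames=[1,5] (faults so far: 11)
  LRU total faults: 11
--- Optimal ---
  step 0: ref 1 -> FAULT, frames=[1,-] (faults so far: 1)
  step 1: ref 5 -> FAULT, frames=[1,5] (faults so far: 2)
  step 2: ref 4 -> FAULT, evict 1, frames=[4,5] (faults so far: 3)
  step 3: ref 6 -> FAULT, evict 4, frames=[6,5] (faults so far: 4)
  step 4: ref 5 -> HIT, frames=[6,5] (faults so far: 4)
  step 5: ref 3 -> FAULT, evict 5, frames=[6,3] (faults so far: 5)
  step 6: ref 6 -> HIT, frames=[6,3] (faults so far: 5)
  step 7: ref 1 -> FAULT, evict 6, frames=[1,3] (faults so far: 6)
  step 8: ref 3 -> HIT, frames=[1,3] (faults so far: 6)
  step 9: ref 5 -> FAULT, evict 3, frames=[1,5] (faults so far: 7)
  step 10: ref 1 -> HIT, frames=[1,5] (faults so far: 7)
  step 11: ref 1 -> HIT, frames=[1,5] (faults so far: 7)
  Optimal total faults: 7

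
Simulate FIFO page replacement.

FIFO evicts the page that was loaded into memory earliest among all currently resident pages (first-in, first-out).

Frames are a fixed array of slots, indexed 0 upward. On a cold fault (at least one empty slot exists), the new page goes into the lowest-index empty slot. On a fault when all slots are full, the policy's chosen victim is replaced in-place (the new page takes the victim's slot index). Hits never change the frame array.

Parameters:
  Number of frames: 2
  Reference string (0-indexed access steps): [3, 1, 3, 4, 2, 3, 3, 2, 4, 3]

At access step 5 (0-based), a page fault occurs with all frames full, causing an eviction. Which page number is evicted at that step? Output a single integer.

Step 0: ref 3 -> FAULT, frames=[3,-]
Step 1: ref 1 -> FAULT, frames=[3,1]
Step 2: ref 3 -> HIT, frames=[3,1]
Step 3: ref 4 -> FAULT, evict 3, frames=[4,1]
Step 4: ref 2 -> FAULT, evict 1, frames=[4,2]
Step 5: ref 3 -> FAULT, evict 4, frames=[3,2]
At step 5: evicted page 4

Answer: 4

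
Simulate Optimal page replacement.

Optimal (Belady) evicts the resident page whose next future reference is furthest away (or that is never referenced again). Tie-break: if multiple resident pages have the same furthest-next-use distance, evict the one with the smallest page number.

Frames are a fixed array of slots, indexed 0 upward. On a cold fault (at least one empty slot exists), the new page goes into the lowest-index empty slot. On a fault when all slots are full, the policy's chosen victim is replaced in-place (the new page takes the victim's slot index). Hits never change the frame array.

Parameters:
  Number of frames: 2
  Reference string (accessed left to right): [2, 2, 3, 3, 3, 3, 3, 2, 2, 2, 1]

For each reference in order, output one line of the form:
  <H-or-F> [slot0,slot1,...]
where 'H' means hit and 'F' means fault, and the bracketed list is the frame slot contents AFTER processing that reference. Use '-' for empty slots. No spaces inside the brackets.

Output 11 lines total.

F [2,-]
H [2,-]
F [2,3]
H [2,3]
H [2,3]
H [2,3]
H [2,3]
H [2,3]
H [2,3]
H [2,3]
F [1,3]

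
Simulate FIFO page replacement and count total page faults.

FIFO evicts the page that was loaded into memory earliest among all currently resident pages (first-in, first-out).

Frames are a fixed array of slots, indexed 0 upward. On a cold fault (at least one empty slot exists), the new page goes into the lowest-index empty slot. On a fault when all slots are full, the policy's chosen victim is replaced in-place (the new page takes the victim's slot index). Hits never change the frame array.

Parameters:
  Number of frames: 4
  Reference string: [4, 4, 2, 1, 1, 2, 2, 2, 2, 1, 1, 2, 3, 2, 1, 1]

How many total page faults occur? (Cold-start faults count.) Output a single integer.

Step 0: ref 4 → FAULT, frames=[4,-,-,-]
Step 1: ref 4 → HIT, frames=[4,-,-,-]
Step 2: ref 2 → FAULT, frames=[4,2,-,-]
Step 3: ref 1 → FAULT, frames=[4,2,1,-]
Step 4: ref 1 → HIT, frames=[4,2,1,-]
Step 5: ref 2 → HIT, frames=[4,2,1,-]
Step 6: ref 2 → HIT, frames=[4,2,1,-]
Step 7: ref 2 → HIT, frames=[4,2,1,-]
Step 8: ref 2 → HIT, frames=[4,2,1,-]
Step 9: ref 1 → HIT, frames=[4,2,1,-]
Step 10: ref 1 → HIT, frames=[4,2,1,-]
Step 11: ref 2 → HIT, frames=[4,2,1,-]
Step 12: ref 3 → FAULT, frames=[4,2,1,3]
Step 13: ref 2 → HIT, frames=[4,2,1,3]
Step 14: ref 1 → HIT, frames=[4,2,1,3]
Step 15: ref 1 → HIT, frames=[4,2,1,3]
Total faults: 4

Answer: 4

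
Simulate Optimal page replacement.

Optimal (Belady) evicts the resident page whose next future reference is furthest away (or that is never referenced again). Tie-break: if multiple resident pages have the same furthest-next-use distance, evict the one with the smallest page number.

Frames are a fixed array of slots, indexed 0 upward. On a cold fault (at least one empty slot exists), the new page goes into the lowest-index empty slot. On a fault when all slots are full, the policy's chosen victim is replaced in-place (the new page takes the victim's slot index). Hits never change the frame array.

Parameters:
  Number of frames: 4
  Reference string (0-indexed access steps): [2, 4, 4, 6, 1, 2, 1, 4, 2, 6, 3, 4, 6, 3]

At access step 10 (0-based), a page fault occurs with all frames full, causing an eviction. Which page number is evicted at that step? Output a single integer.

Step 0: ref 2 -> FAULT, frames=[2,-,-,-]
Step 1: ref 4 -> FAULT, frames=[2,4,-,-]
Step 2: ref 4 -> HIT, frames=[2,4,-,-]
Step 3: ref 6 -> FAULT, frames=[2,4,6,-]
Step 4: ref 1 -> FAULT, frames=[2,4,6,1]
Step 5: ref 2 -> HIT, frames=[2,4,6,1]
Step 6: ref 1 -> HIT, frames=[2,4,6,1]
Step 7: ref 4 -> HIT, frames=[2,4,6,1]
Step 8: ref 2 -> HIT, frames=[2,4,6,1]
Step 9: ref 6 -> HIT, frames=[2,4,6,1]
Step 10: ref 3 -> FAULT, evict 1, frames=[2,4,6,3]
At step 10: evicted page 1

Answer: 1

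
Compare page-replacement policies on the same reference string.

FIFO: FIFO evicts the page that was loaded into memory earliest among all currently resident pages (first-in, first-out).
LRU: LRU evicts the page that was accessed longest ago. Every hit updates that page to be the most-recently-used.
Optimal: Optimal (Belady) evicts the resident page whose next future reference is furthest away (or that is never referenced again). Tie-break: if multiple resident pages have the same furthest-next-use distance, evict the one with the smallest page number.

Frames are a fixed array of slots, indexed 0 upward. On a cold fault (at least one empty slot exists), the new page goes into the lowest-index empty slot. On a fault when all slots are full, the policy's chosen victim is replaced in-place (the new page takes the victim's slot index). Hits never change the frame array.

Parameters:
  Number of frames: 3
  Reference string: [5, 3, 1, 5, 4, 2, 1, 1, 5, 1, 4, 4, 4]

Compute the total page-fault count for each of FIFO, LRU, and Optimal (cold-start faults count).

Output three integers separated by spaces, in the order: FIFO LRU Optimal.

Answer: 8 8 6

Derivation:
--- FIFO ---
  step 0: ref 5 -> FAULT, frames=[5,-,-] (faults so far: 1)
  step 1: ref 3 -> FAULT, frames=[5,3,-] (faults so far: 2)
  step 2: ref 1 -> FAULT, frames=[5,3,1] (faults so far: 3)
  step 3: ref 5 -> HIT, frames=[5,3,1] (faults so far: 3)
  step 4: ref 4 -> FAULT, evict 5, frames=[4,3,1] (faults so far: 4)
  step 5: ref 2 -> FAULT, evict 3, frames=[4,2,1] (faults so far: 5)
  step 6: ref 1 -> HIT, frames=[4,2,1] (faults so far: 5)
  step 7: ref 1 -> HIT, frames=[4,2,1] (faults so far: 5)
  step 8: ref 5 -> FAULT, evict 1, frames=[4,2,5] (faults so far: 6)
  step 9: ref 1 -> FAULT, evict 4, frames=[1,2,5] (faults so far: 7)
  step 10: ref 4 -> FAULT, evict 2, frames=[1,4,5] (faults so far: 8)
  step 11: ref 4 -> HIT, frames=[1,4,5] (faults so far: 8)
  step 12: ref 4 -> HIT, frames=[1,4,5] (faults so far: 8)
  FIFO total faults: 8
--- LRU ---
  step 0: ref 5 -> FAULT, frames=[5,-,-] (faults so far: 1)
  step 1: ref 3 -> FAULT, frames=[5,3,-] (faults so far: 2)
  step 2: ref 1 -> FAULT, frames=[5,3,1] (faults so far: 3)
  step 3: ref 5 -> HIT, frames=[5,3,1] (faults so far: 3)
  step 4: ref 4 -> FAULT, evict 3, frames=[5,4,1] (faults so far: 4)
  step 5: ref 2 -> FAULT, evict 1, frames=[5,4,2] (faults so far: 5)
  step 6: ref 1 -> FAULT, evict 5, frames=[1,4,2] (faults so far: 6)
  step 7: ref 1 -> HIT, frames=[1,4,2] (faults so far: 6)
  step 8: ref 5 -> FAULT, evict 4, frames=[1,5,2] (faults so far: 7)
  step 9: ref 1 -> HIT, frames=[1,5,2] (faults so far: 7)
  step 10: ref 4 -> FAULT, evict 2, frames=[1,5,4] (faults so far: 8)
  step 11: ref 4 -> HIT, frames=[1,5,4] (faults so far: 8)
  step 12: ref 4 -> HIT, frames=[1,5,4] (faults so far: 8)
  LRU total faults: 8
--- Optimal ---
  step 0: ref 5 -> FAULT, frames=[5,-,-] (faults so far: 1)
  step 1: ref 3 -> FAULT, frames=[5,3,-] (faults so far: 2)
  step 2: ref 1 -> FAULT, frames=[5,3,1] (faults so far: 3)
  step 3: ref 5 -> HIT, frames=[5,3,1] (faults so far: 3)
  step 4: ref 4 -> FAULT, evict 3, frames=[5,4,1] (faults so far: 4)
  step 5: ref 2 -> FAULT, evict 4, frames=[5,2,1] (faults so far: 5)
  step 6: ref 1 -> HIT, frames=[5,2,1] (faults so far: 5)
  step 7: ref 1 -> HIT, frames=[5,2,1] (faults so far: 5)
  step 8: ref 5 -> HIT, frames=[5,2,1] (faults so far: 5)
  step 9: ref 1 -> HIT, frames=[5,2,1] (faults so far: 5)
  step 10: ref 4 -> FAULT, evict 1, frames=[5,2,4] (faults so far: 6)
  step 11: ref 4 -> HIT, frames=[5,2,4] (faults so far: 6)
  step 12: ref 4 -> HIT, frames=[5,2,4] (faults so far: 6)
  Optimal total faults: 6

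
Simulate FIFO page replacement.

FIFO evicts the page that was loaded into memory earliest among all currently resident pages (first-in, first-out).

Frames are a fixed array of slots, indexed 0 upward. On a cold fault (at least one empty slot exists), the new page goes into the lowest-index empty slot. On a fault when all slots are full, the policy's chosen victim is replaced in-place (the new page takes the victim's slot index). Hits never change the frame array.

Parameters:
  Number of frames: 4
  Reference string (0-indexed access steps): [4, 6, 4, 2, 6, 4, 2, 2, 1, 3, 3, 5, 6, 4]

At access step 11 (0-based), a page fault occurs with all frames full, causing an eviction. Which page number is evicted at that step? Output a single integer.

Answer: 6

Derivation:
Step 0: ref 4 -> FAULT, frames=[4,-,-,-]
Step 1: ref 6 -> FAULT, frames=[4,6,-,-]
Step 2: ref 4 -> HIT, frames=[4,6,-,-]
Step 3: ref 2 -> FAULT, frames=[4,6,2,-]
Step 4: ref 6 -> HIT, frames=[4,6,2,-]
Step 5: ref 4 -> HIT, frames=[4,6,2,-]
Step 6: ref 2 -> HIT, frames=[4,6,2,-]
Step 7: ref 2 -> HIT, frames=[4,6,2,-]
Step 8: ref 1 -> FAULT, frames=[4,6,2,1]
Step 9: ref 3 -> FAULT, evict 4, frames=[3,6,2,1]
Step 10: ref 3 -> HIT, frames=[3,6,2,1]
Step 11: ref 5 -> FAULT, evict 6, frames=[3,5,2,1]
At step 11: evicted page 6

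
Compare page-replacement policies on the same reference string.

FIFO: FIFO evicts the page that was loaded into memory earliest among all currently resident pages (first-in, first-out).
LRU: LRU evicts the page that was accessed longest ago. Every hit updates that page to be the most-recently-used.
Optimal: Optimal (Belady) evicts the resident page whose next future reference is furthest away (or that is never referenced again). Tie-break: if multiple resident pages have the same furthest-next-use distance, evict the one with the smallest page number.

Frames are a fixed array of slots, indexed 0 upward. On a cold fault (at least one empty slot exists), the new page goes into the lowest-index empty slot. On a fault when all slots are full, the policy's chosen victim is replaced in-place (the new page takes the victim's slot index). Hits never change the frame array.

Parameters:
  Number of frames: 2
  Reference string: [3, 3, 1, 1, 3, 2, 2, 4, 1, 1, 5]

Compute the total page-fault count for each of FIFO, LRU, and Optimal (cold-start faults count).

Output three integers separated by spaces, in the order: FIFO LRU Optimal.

--- FIFO ---
  step 0: ref 3 -> FAULT, frames=[3,-] (faults so far: 1)
  step 1: ref 3 -> HIT, frames=[3,-] (faults so far: 1)
  step 2: ref 1 -> FAULT, frames=[3,1] (faults so far: 2)
  step 3: ref 1 -> HIT, frames=[3,1] (faults so far: 2)
  step 4: ref 3 -> HIT, frames=[3,1] (faults so far: 2)
  step 5: ref 2 -> FAULT, evict 3, frames=[2,1] (faults so far: 3)
  step 6: ref 2 -> HIT, frames=[2,1] (faults so far: 3)
  step 7: ref 4 -> FAULT, evict 1, frames=[2,4] (faults so far: 4)
  step 8: ref 1 -> FAULT, evict 2, frames=[1,4] (faults so far: 5)
  step 9: ref 1 -> HIT, frames=[1,4] (faults so far: 5)
  step 10: ref 5 -> FAULT, evict 4, frames=[1,5] (faults so far: 6)
  FIFO total faults: 6
--- LRU ---
  step 0: ref 3 -> FAULT, frames=[3,-] (faults so far: 1)
  step 1: ref 3 -> HIT, frames=[3,-] (faults so far: 1)
  step 2: ref 1 -> FAULT, frames=[3,1] (faults so far: 2)
  step 3: ref 1 -> HIT, frames=[3,1] (faults so far: 2)
  step 4: ref 3 -> HIT, frames=[3,1] (faults so far: 2)
  step 5: ref 2 -> FAULT, evict 1, frames=[3,2] (faults so far: 3)
  step 6: ref 2 -> HIT, frames=[3,2] (faults so far: 3)
  step 7: ref 4 -> FAULT, evict 3, frames=[4,2] (faults so far: 4)
  step 8: ref 1 -> FAULT, evict 2, frames=[4,1] (faults so far: 5)
  step 9: ref 1 -> HIT, frames=[4,1] (faults so far: 5)
  step 10: ref 5 -> FAULT, evict 4, frames=[5,1] (faults so far: 6)
  LRU total faults: 6
--- Optimal ---
  step 0: ref 3 -> FAULT, frames=[3,-] (faults so far: 1)
  step 1: ref 3 -> HIT, frames=[3,-] (faults so far: 1)
  step 2: ref 1 -> FAULT, frames=[3,1] (faults so far: 2)
  step 3: ref 1 -> HIT, frames=[3,1] (faults so far: 2)
  step 4: ref 3 -> HIT, frames=[3,1] (faults so far: 2)
  step 5: ref 2 -> FAULT, evict 3, frames=[2,1] (faults so far: 3)
  step 6: ref 2 -> HIT, frames=[2,1] (faults so far: 3)
  step 7: ref 4 -> FAULT, evict 2, frames=[4,1] (faults so far: 4)
  step 8: ref 1 -> HIT, frames=[4,1] (faults so far: 4)
  step 9: ref 1 -> HIT, frames=[4,1] (faults so far: 4)
  step 10: ref 5 -> FAULT, evict 1, frames=[4,5] (faults so far: 5)
  Optimal total faults: 5

Answer: 6 6 5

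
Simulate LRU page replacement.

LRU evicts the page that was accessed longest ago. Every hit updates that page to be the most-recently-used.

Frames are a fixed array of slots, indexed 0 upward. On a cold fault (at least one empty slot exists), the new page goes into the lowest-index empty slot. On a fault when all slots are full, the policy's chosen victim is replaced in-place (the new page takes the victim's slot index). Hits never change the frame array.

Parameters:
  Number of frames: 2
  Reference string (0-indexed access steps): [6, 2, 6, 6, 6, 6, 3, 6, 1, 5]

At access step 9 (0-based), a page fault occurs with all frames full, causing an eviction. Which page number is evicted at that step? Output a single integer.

Step 0: ref 6 -> FAULT, frames=[6,-]
Step 1: ref 2 -> FAULT, frames=[6,2]
Step 2: ref 6 -> HIT, frames=[6,2]
Step 3: ref 6 -> HIT, frames=[6,2]
Step 4: ref 6 -> HIT, frames=[6,2]
Step 5: ref 6 -> HIT, frames=[6,2]
Step 6: ref 3 -> FAULT, evict 2, frames=[6,3]
Step 7: ref 6 -> HIT, frames=[6,3]
Step 8: ref 1 -> FAULT, evict 3, frames=[6,1]
Step 9: ref 5 -> FAULT, evict 6, frames=[5,1]
At step 9: evicted page 6

Answer: 6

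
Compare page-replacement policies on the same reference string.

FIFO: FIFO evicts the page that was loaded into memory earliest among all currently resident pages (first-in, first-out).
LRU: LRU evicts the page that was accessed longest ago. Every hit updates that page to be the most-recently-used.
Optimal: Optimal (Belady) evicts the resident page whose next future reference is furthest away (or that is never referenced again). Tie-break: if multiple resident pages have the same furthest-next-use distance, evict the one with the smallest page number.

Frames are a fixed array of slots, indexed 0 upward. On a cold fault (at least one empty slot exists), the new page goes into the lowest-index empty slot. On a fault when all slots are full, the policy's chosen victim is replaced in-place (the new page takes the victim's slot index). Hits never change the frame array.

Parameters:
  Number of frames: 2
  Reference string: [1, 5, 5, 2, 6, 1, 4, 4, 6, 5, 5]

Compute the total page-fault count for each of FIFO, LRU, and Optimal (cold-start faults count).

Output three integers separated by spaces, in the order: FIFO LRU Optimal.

--- FIFO ---
  step 0: ref 1 -> FAULT, frames=[1,-] (faults so far: 1)
  step 1: ref 5 -> FAULT, frames=[1,5] (faults so far: 2)
  step 2: ref 5 -> HIT, frames=[1,5] (faults so far: 2)
  step 3: ref 2 -> FAULT, evict 1, frames=[2,5] (faults so far: 3)
  step 4: ref 6 -> FAULT, evict 5, frames=[2,6] (faults so far: 4)
  step 5: ref 1 -> FAULT, evict 2, frames=[1,6] (faults so far: 5)
  step 6: ref 4 -> FAULT, evict 6, frames=[1,4] (faults so far: 6)
  step 7: ref 4 -> HIT, frames=[1,4] (faults so far: 6)
  step 8: ref 6 -> FAULT, evict 1, frames=[6,4] (faults so far: 7)
  step 9: ref 5 -> FAULT, evict 4, frames=[6,5] (faults so far: 8)
  step 10: ref 5 -> HIT, frames=[6,5] (faults so far: 8)
  FIFO total faults: 8
--- LRU ---
  step 0: ref 1 -> FAULT, frames=[1,-] (faults so far: 1)
  step 1: ref 5 -> FAULT, frames=[1,5] (faults so far: 2)
  step 2: ref 5 -> HIT, frames=[1,5] (faults so far: 2)
  step 3: ref 2 -> FAULT, evict 1, frames=[2,5] (faults so far: 3)
  step 4: ref 6 -> FAULT, evict 5, frames=[2,6] (faults so far: 4)
  step 5: ref 1 -> FAULT, evict 2, frames=[1,6] (faults so far: 5)
  step 6: ref 4 -> FAULT, evict 6, frames=[1,4] (faults so far: 6)
  step 7: ref 4 -> HIT, frames=[1,4] (faults so far: 6)
  step 8: ref 6 -> FAULT, evict 1, frames=[6,4] (faults so far: 7)
  step 9: ref 5 -> FAULT, evict 4, frames=[6,5] (faults so far: 8)
  step 10: ref 5 -> HIT, frames=[6,5] (faults so far: 8)
  LRU total faults: 8
--- Optimal ---
  step 0: ref 1 -> FAULT, frames=[1,-] (faults so far: 1)
  step 1: ref 5 -> FAULT, frames=[1,5] (faults so far: 2)
  step 2: ref 5 -> HIT, frames=[1,5] (faults so far: 2)
  step 3: ref 2 -> FAULT, evict 5, frames=[1,2] (faults so far: 3)
  step 4: ref 6 -> FAULT, evict 2, frames=[1,6] (faults so far: 4)
  step 5: ref 1 -> HIT, frames=[1,6] (faults so far: 4)
  step 6: ref 4 -> FAULT, evict 1, frames=[4,6] (faults so far: 5)
  step 7: ref 4 -> HIT, frames=[4,6] (faults so far: 5)
  step 8: ref 6 -> HIT, frames=[4,6] (faults so far: 5)
  step 9: ref 5 -> FAULT, evict 4, frames=[5,6] (faults so far: 6)
  step 10: ref 5 -> HIT, frames=[5,6] (faults so far: 6)
  Optimal total faults: 6

Answer: 8 8 6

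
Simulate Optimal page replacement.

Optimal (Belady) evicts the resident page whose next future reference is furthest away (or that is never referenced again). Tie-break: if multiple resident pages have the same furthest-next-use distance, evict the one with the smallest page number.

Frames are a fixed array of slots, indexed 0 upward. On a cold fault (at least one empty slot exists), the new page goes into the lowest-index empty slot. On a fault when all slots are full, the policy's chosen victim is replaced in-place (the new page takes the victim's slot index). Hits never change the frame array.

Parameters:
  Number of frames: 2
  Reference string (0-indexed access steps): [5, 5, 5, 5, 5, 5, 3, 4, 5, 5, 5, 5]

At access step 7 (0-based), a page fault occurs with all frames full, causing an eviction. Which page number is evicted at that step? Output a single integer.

Step 0: ref 5 -> FAULT, frames=[5,-]
Step 1: ref 5 -> HIT, frames=[5,-]
Step 2: ref 5 -> HIT, frames=[5,-]
Step 3: ref 5 -> HIT, frames=[5,-]
Step 4: ref 5 -> HIT, frames=[5,-]
Step 5: ref 5 -> HIT, frames=[5,-]
Step 6: ref 3 -> FAULT, frames=[5,3]
Step 7: ref 4 -> FAULT, evict 3, frames=[5,4]
At step 7: evicted page 3

Answer: 3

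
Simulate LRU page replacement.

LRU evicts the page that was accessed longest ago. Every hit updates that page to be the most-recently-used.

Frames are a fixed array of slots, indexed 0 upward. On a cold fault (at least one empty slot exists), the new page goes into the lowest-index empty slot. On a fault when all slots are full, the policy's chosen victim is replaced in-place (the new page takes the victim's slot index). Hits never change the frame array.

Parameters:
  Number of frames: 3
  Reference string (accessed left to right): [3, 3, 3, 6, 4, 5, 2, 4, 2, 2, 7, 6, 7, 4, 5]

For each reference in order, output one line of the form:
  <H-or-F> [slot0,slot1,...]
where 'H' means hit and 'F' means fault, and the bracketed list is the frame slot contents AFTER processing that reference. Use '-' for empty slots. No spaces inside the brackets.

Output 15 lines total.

F [3,-,-]
H [3,-,-]
H [3,-,-]
F [3,6,-]
F [3,6,4]
F [5,6,4]
F [5,2,4]
H [5,2,4]
H [5,2,4]
H [5,2,4]
F [7,2,4]
F [7,2,6]
H [7,2,6]
F [7,4,6]
F [7,4,5]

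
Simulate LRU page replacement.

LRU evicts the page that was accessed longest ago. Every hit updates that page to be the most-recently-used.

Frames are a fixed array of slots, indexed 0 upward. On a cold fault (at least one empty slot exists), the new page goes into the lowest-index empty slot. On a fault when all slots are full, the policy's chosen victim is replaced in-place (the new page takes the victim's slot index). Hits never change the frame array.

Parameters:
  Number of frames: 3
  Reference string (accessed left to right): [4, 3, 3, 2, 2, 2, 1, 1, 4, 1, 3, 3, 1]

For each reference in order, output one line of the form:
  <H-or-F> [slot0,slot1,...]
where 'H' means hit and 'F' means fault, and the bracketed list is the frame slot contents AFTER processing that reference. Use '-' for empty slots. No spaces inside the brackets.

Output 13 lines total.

F [4,-,-]
F [4,3,-]
H [4,3,-]
F [4,3,2]
H [4,3,2]
H [4,3,2]
F [1,3,2]
H [1,3,2]
F [1,4,2]
H [1,4,2]
F [1,4,3]
H [1,4,3]
H [1,4,3]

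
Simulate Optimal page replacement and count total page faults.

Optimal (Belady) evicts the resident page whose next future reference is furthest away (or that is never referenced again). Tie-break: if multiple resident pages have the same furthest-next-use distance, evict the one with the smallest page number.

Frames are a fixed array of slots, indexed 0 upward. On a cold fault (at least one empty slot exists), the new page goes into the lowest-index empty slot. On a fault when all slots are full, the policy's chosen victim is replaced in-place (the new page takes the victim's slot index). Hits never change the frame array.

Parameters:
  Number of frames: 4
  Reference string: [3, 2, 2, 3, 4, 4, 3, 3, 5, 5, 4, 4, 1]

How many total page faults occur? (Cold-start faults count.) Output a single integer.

Step 0: ref 3 → FAULT, frames=[3,-,-,-]
Step 1: ref 2 → FAULT, frames=[3,2,-,-]
Step 2: ref 2 → HIT, frames=[3,2,-,-]
Step 3: ref 3 → HIT, frames=[3,2,-,-]
Step 4: ref 4 → FAULT, frames=[3,2,4,-]
Step 5: ref 4 → HIT, frames=[3,2,4,-]
Step 6: ref 3 → HIT, frames=[3,2,4,-]
Step 7: ref 3 → HIT, frames=[3,2,4,-]
Step 8: ref 5 → FAULT, frames=[3,2,4,5]
Step 9: ref 5 → HIT, frames=[3,2,4,5]
Step 10: ref 4 → HIT, frames=[3,2,4,5]
Step 11: ref 4 → HIT, frames=[3,2,4,5]
Step 12: ref 1 → FAULT (evict 2), frames=[3,1,4,5]
Total faults: 5

Answer: 5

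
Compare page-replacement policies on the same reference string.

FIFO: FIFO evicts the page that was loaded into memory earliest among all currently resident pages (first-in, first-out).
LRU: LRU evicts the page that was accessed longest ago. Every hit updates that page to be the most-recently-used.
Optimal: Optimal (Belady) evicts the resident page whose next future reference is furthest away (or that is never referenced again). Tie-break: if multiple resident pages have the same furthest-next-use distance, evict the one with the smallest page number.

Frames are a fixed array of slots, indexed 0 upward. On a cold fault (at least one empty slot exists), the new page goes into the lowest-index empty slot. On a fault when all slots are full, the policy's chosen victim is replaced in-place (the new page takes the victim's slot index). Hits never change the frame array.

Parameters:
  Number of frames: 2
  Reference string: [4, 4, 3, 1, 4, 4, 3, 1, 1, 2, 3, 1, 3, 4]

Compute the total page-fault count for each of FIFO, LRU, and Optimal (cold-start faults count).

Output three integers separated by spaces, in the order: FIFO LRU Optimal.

--- FIFO ---
  step 0: ref 4 -> FAULT, frames=[4,-] (faults so far: 1)
  step 1: ref 4 -> HIT, frames=[4,-] (faults so far: 1)
  step 2: ref 3 -> FAULT, frames=[4,3] (faults so far: 2)
  step 3: ref 1 -> FAULT, evict 4, frames=[1,3] (faults so far: 3)
  step 4: ref 4 -> FAULT, evict 3, frames=[1,4] (faults so far: 4)
  step 5: ref 4 -> HIT, frames=[1,4] (faults so far: 4)
  step 6: ref 3 -> FAULT, evict 1, frames=[3,4] (faults so far: 5)
  step 7: ref 1 -> FAULT, evict 4, frames=[3,1] (faults so far: 6)
  step 8: ref 1 -> HIT, frames=[3,1] (faults so far: 6)
  step 9: ref 2 -> FAULT, evict 3, frames=[2,1] (faults so far: 7)
  step 10: ref 3 -> FAULT, evict 1, frames=[2,3] (faults so far: 8)
  step 11: ref 1 -> FAULT, evict 2, frames=[1,3] (faults so far: 9)
  step 12: ref 3 -> HIT, frames=[1,3] (faults so far: 9)
  step 13: ref 4 -> FAULT, evict 3, frames=[1,4] (faults so far: 10)
  FIFO total faults: 10
--- LRU ---
  step 0: ref 4 -> FAULT, frames=[4,-] (faults so far: 1)
  step 1: ref 4 -> HIT, frames=[4,-] (faults so far: 1)
  step 2: ref 3 -> FAULT, frames=[4,3] (faults so far: 2)
  step 3: ref 1 -> FAULT, evict 4, frames=[1,3] (faults so far: 3)
  step 4: ref 4 -> FAULT, evict 3, frames=[1,4] (faults so far: 4)
  step 5: ref 4 -> HIT, frames=[1,4] (faults so far: 4)
  step 6: ref 3 -> FAULT, evict 1, frames=[3,4] (faults so far: 5)
  step 7: ref 1 -> FAULT, evict 4, frames=[3,1] (faults so far: 6)
  step 8: ref 1 -> HIT, frames=[3,1] (faults so far: 6)
  step 9: ref 2 -> FAULT, evict 3, frames=[2,1] (faults so far: 7)
  step 10: ref 3 -> FAULT, evict 1, frames=[2,3] (faults so far: 8)
  step 11: ref 1 -> FAULT, evict 2, frames=[1,3] (faults so far: 9)
  step 12: ref 3 -> HIT, frames=[1,3] (faults so far: 9)
  step 13: ref 4 -> FAULT, evict 1, frames=[4,3] (faults so far: 10)
  LRU total faults: 10
--- Optimal ---
  step 0: ref 4 -> FAULT, frames=[4,-] (faults so far: 1)
  step 1: ref 4 -> HIT, frames=[4,-] (faults so far: 1)
  step 2: ref 3 -> FAULT, frames=[4,3] (faults so far: 2)
  step 3: ref 1 -> FAULT, evict 3, frames=[4,1] (faults so far: 3)
  step 4: ref 4 -> HIT, frames=[4,1] (faults so far: 3)
  step 5: ref 4 -> HIT, frames=[4,1] (faults so far: 3)
  step 6: ref 3 -> FAULT, evict 4, frames=[3,1] (faults so far: 4)
  step 7: ref 1 -> HIT, frames=[3,1] (faults so far: 4)
  step 8: ref 1 -> HIT, frames=[3,1] (faults so far: 4)
  step 9: ref 2 -> FAULT, evict 1, frames=[3,2] (faults so far: 5)
  step 10: ref 3 -> HIT, frames=[3,2] (faults so far: 5)
  step 11: ref 1 -> FAULT, evict 2, frames=[3,1] (faults so far: 6)
  step 12: ref 3 -> HIT, frames=[3,1] (faults so far: 6)
  step 13: ref 4 -> FAULT, evict 1, frames=[3,4] (faults so far: 7)
  Optimal total faults: 7

Answer: 10 10 7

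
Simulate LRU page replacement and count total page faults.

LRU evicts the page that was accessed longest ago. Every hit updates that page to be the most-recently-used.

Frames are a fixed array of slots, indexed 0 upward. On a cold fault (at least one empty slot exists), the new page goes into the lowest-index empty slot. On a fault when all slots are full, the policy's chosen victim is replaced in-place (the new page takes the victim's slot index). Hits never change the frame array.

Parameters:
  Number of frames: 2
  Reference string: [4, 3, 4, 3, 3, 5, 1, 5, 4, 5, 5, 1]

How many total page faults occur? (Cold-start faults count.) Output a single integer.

Step 0: ref 4 → FAULT, frames=[4,-]
Step 1: ref 3 → FAULT, frames=[4,3]
Step 2: ref 4 → HIT, frames=[4,3]
Step 3: ref 3 → HIT, frames=[4,3]
Step 4: ref 3 → HIT, frames=[4,3]
Step 5: ref 5 → FAULT (evict 4), frames=[5,3]
Step 6: ref 1 → FAULT (evict 3), frames=[5,1]
Step 7: ref 5 → HIT, frames=[5,1]
Step 8: ref 4 → FAULT (evict 1), frames=[5,4]
Step 9: ref 5 → HIT, frames=[5,4]
Step 10: ref 5 → HIT, frames=[5,4]
Step 11: ref 1 → FAULT (evict 4), frames=[5,1]
Total faults: 6

Answer: 6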